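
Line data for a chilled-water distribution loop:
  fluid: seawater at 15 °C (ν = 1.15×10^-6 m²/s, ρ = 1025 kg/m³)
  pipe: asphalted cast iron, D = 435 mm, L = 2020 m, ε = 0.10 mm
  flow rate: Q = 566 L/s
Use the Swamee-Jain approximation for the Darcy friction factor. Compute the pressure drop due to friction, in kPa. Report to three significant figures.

V = 4Q/(πD²) = 4·0.566/(π·0.435²) = 3.808 m/s
Re = VD/ν = 3.808·0.435/1.15×10^-6 = 1.44×10^6 → turbulent
ε/D = 0.10/435 = 2.30×10^-4
Swamee-Jain: f = 0.01484
h_f = f(L/D)V²/(2g) = 0.01484·(2020/0.435)·3.808²/(2·9.81) = 50.94 m
Δp = ρg·h_f = 1025·9.81·50.94 = 512.2 kPa

Δp ≈ 512 kPa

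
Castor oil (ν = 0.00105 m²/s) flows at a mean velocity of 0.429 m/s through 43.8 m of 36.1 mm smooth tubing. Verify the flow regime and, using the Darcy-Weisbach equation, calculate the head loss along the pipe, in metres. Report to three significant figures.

h_f ≈ 49.4 m

Re = VD/ν = 0.429·0.03610/0.00105 = 14.7 → laminar (Re < 2300)
f = 64/Re = 4.339
h_f = f(L/D)V²/(2g) = 4.339·(43.8/0.03610)·0.429²/(2·9.81) = 49.38 m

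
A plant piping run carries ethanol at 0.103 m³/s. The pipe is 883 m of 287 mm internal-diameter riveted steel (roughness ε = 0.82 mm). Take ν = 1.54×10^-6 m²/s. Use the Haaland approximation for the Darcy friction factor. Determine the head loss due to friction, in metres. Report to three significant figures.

V = 4Q/(πD²) = 4·0.103/(π·0.287²) = 1.592 m/s
Re = VD/ν = 1.592·0.287/1.54×10^-6 = 2.97×10^5 → turbulent
ε/D = 0.82/287 = 0.00286
Haaland: f = 0.02628
h_f = f(L/D)V²/(2g) = 0.02628·(883/0.287)·1.592²/(2·9.81) = 10.45 m

h_f ≈ 10.4 m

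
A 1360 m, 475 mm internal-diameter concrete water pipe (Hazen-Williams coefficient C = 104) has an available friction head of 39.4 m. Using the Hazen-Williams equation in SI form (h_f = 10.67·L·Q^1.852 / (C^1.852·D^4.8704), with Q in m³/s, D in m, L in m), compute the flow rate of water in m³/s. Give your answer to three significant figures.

Rearranging: Q = [h_f·C^1.852·D^4.8704 / (10.67·L)]^(1/1.852)
Q = [39.4·104^1.852·0.475^4.8704 / (10.67·1360)]^0.540 = 0.6042 m³/s

Q ≈ 0.604 m³/s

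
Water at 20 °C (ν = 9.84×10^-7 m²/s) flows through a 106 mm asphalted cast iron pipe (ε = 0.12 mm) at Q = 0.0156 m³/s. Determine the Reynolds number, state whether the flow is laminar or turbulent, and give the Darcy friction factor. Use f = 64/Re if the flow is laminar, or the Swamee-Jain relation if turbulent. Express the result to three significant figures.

V = 4Q/(πD²) = 1.768 m/s
Re = VD/ν = 1.768·0.106/9.84×10^-7 = 1.90×10^5
Re > 4000 → turbulent; ε/D = 0.00113
Swamee-Jain: f = 0.02176

Re ≈ 1.90×10^5; turbulent; f ≈ 0.0218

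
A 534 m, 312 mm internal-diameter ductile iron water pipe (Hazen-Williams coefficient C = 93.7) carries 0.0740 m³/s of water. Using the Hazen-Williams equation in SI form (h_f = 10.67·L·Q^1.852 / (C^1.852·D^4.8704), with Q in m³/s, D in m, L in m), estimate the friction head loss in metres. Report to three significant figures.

h_f ≈ 2.98 m

h_f = 10.67·534·0.0740^1.852 / (93.7^1.852·0.312^4.8704) = 2.975 m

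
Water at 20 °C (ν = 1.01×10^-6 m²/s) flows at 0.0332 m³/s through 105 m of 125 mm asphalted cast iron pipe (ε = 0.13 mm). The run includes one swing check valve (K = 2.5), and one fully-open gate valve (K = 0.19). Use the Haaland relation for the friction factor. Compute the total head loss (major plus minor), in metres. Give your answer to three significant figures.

V = 4Q/(πD²) = 2.705 m/s; V²/2g = 0.3730 m
Re = 3.35×10^5, ε/D = 0.00104 → f = 0.02061 (Haaland)
Major: h_f = f(L/D)·V²/2g = 0.02061·840.0·0.3730 = 6.458 m
Minor: ΣK = 2.69; h_m = ΣK·V²/2g = 1.003 m
Total H_L = 6.458 + 1.003 = 7.462 m

H_L ≈ 7.46 m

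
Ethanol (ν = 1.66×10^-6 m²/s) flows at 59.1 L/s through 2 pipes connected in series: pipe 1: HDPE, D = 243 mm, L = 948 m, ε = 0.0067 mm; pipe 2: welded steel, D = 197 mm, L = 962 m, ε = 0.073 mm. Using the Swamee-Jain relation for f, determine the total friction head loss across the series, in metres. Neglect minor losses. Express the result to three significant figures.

H ≈ 22.0 m

Pipe 1: V = 1.274 m/s, Re = 1.87×10^5, ε/D = 2.76×10^-5, f = 0.01599, h_1 = f(L/D)V²/2g = 5.162 m
Pipe 2: V = 1.939 m/s, Re = 2.30×10^5, ε/D = 3.71×10^-4, f = 0.01796, h_2 = f(L/D)V²/2g = 16.81 m
Series → Q common, losses add: H = Σh = 21.97 m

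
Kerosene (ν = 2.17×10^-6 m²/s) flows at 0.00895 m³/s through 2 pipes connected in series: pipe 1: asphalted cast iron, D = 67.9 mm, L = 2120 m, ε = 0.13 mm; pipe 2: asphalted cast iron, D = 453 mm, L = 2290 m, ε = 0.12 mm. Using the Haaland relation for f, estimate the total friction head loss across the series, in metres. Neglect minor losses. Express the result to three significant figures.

Pipe 1: V = 2.472 m/s, Re = 7.73×10^4, ε/D = 0.00191, f = 0.02516, h_1 = f(L/D)V²/2g = 244.6 m
Pipe 2: V = 0.05553 m/s, Re = 1.16×10^4, ε/D = 2.65×10^-4, f = 0.03000, h_2 = f(L/D)V²/2g = 0.02384 m
Series → Q common, losses add: H = Σh = 244.6 m

H ≈ 245 m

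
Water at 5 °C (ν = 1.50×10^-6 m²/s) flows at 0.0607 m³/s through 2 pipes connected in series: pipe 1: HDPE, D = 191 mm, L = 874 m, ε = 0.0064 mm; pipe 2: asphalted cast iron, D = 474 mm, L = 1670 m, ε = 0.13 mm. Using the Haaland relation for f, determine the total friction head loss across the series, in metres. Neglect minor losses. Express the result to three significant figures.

H ≈ 16.0 m

Pipe 1: V = 2.119 m/s, Re = 2.70×10^5, ε/D = 3.35×10^-5, f = 0.01490, h_1 = f(L/D)V²/2g = 15.60 m
Pipe 2: V = 0.3440 m/s, Re = 1.09×10^5, ε/D = 2.74×10^-4, f = 0.01883, h_2 = f(L/D)V²/2g = 0.4002 m
Series → Q common, losses add: H = Σh = 16.00 m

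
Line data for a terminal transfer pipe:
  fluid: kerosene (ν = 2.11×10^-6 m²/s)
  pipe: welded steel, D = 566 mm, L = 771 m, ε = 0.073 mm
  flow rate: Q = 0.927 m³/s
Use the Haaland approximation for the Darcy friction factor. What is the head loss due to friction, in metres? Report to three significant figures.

V = 4Q/(πD²) = 4·0.927/(π·0.566²) = 3.684 m/s
Re = VD/ν = 3.684·0.566/2.11×10^-6 = 9.88×10^5 → turbulent
ε/D = 0.073/566 = 1.29×10^-4
Haaland: f = 0.01374
h_f = f(L/D)V²/(2g) = 0.01374·(771/0.566)·3.684²/(2·9.81) = 12.95 m

h_f ≈ 13.0 m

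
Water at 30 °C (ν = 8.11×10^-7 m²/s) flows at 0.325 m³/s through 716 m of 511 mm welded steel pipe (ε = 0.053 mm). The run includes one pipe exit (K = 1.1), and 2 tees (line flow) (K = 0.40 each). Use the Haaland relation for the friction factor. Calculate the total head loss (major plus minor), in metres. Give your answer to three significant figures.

H_L ≈ 2.64 m

V = 4Q/(πD²) = 1.585 m/s; V²/2g = 0.1280 m
Re = 9.99×10^5, ε/D = 1.04×10^-4 → f = 0.01338 (Haaland)
Major: h_f = f(L/D)·V²/2g = 0.01338·1401·0.1280 = 2.400 m
Minor: ΣK = 1.90; h_m = ΣK·V²/2g = 0.2432 m
Total H_L = 2.400 + 0.2432 = 2.643 m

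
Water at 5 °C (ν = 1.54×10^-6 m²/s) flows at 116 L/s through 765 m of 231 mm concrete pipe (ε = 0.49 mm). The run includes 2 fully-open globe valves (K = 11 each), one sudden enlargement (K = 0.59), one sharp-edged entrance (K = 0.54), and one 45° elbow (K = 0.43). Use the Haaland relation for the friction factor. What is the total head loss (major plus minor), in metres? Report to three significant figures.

H_L ≈ 40.5 m

V = 4Q/(πD²) = 2.768 m/s; V²/2g = 0.3905 m
Re = 4.15×10^5, ε/D = 0.00212 → f = 0.02421 (Haaland)
Major: h_f = f(L/D)·V²/2g = 0.02421·3312·0.3905 = 31.31 m
Minor: ΣK = 23.6; h_m = ΣK·V²/2g = 9.200 m
Total H_L = 31.31 + 9.200 = 40.51 m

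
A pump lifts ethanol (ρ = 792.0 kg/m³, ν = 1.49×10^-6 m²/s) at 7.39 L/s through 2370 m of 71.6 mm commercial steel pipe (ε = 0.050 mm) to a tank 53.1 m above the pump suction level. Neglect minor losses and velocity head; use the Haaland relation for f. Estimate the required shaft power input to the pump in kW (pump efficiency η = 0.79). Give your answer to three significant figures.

V = 4Q/(πD²) = 1.835 m/s; Re = 8.82×10^4; ε/D = 6.98×10^-4; f = 0.02116
h_f = f(L/D)V²/2g = 120.3 m
Total head H = z + h_f = 53.1 + 120.3 = 173.4 m
P_hyd = ρgQH = 792.0·9.81·0.00739·173.4 = 9.954 kW
P_shaft = P_hyd/η = 9.954/0.79 = 12.60 kW

P_shaft ≈ 12.6 kW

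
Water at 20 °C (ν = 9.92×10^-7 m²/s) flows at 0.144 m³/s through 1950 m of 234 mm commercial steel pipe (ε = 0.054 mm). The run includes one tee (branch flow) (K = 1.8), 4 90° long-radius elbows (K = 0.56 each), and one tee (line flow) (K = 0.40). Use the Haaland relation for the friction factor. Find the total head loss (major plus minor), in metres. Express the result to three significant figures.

H_L ≈ 74.5 m

V = 4Q/(πD²) = 3.348 m/s; V²/2g = 0.5715 m
Re = 7.90×10^5, ε/D = 2.31×10^-4 → f = 0.01511 (Haaland)
Major: h_f = f(L/D)·V²/2g = 0.01511·8333·0.5715 = 71.96 m
Minor: ΣK = 4.44; h_m = ΣK·V²/2g = 2.537 m
Total H_L = 71.96 + 2.537 = 74.50 m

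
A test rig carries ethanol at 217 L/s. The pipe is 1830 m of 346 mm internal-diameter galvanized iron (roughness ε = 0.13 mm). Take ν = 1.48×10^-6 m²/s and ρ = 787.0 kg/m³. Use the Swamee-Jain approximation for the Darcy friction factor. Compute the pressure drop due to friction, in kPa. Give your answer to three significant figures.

V = 4Q/(πD²) = 4·0.217/(π·0.346²) = 2.308 m/s
Re = VD/ν = 2.308·0.346/1.48×10^-6 = 5.40×10^5 → turbulent
ε/D = 0.13/346 = 3.76×10^-4
Swamee-Jain: f = 0.01687
h_f = f(L/D)V²/(2g) = 0.01687·(1830/0.346)·2.308²/(2·9.81) = 24.22 m
Δp = ρg·h_f = 787.0·9.81·24.22 = 187.0 kPa

Δp ≈ 187 kPa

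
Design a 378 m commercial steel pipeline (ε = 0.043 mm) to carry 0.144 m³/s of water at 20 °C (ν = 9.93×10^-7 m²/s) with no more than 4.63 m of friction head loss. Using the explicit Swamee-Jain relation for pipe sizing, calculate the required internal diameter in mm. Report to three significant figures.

D ≈ 293 mm

Swamee-Jain (Type III): D = 0.66·[ε^1.25·(LQ²/(gh_f))^4.75 + ν·Q^9.4·(L/(gh_f))^5.2]^0.04
LQ²/(gh_f) = 0.1726; L/(gh_f) = 8.322
Term 1 = ε^1.25·(…)^4.75 = 8.27×10^-10; Term 2 = ν·Q^9.4·(…)^5.2 = 7.43×10^-10
D = 0.66·(8.27×10^-10 + 7.43×10^-10)^0.04 = 0.2933 m = 293 mm
Check: V = 2.13 m/s, Re = 6.29×10^5, f = 0.01466, h_f = 4.37 m ≈ 4.63 m ✓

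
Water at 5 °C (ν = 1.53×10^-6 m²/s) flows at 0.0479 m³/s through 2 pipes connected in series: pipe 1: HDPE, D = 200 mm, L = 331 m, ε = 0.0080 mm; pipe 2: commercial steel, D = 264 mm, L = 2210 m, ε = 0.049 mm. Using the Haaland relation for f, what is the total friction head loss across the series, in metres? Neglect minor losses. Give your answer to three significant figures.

H ≈ 8.80 m

Pipe 1: V = 1.525 m/s, Re = 1.99×10^5, ε/D = 4.00×10^-5, f = 0.01577, h_1 = f(L/D)V²/2g = 3.093 m
Pipe 2: V = 0.8751 m/s, Re = 1.51×10^5, ε/D = 1.86×10^-4, f = 0.01747, h_2 = f(L/D)V²/2g = 5.707 m
Series → Q common, losses add: H = Σh = 8.799 m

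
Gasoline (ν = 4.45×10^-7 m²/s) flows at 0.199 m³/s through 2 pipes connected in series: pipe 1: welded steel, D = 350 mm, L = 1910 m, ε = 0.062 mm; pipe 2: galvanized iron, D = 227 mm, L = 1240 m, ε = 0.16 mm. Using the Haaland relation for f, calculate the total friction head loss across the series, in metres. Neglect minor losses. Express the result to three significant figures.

H ≈ 139 m

Pipe 1: V = 2.068 m/s, Re = 1.63×10^6, ε/D = 1.77×10^-4, f = 0.01401, h_1 = f(L/D)V²/2g = 16.67 m
Pipe 2: V = 4.917 m/s, Re = 2.51×10^6, ε/D = 7.05×10^-4, f = 0.01824, h_2 = f(L/D)V²/2g = 122.8 m
Series → Q common, losses add: H = Σh = 139.5 m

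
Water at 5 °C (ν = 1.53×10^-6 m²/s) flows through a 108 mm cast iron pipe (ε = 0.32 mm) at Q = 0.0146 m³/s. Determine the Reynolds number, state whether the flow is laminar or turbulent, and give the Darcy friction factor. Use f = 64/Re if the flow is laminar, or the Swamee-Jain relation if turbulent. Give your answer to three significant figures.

V = 4Q/(πD²) = 1.594 m/s
Re = VD/ν = 1.594·0.108/1.53×10^-6 = 1.12×10^5
Re > 4000 → turbulent; ε/D = 0.00296
Swamee-Jain: f = 0.02749

Re ≈ 1.12×10^5; turbulent; f ≈ 0.0275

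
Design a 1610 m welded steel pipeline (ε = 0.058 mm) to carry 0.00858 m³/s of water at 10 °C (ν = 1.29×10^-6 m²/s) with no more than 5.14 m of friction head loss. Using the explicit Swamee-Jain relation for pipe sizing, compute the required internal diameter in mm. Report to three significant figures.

D ≈ 134 mm

Swamee-Jain (Type III): D = 0.66·[ε^1.25·(LQ²/(gh_f))^4.75 + ν·Q^9.4·(L/(gh_f))^5.2]^0.04
LQ²/(gh_f) = 0.002351; L/(gh_f) = 31.93
Term 1 = ε^1.25·(…)^4.75 = 1.65×10^-18; Term 2 = ν·Q^9.4·(…)^5.2 = 3.21×10^-18
D = 0.66·(1.65×10^-18 + 3.21×10^-18)^0.04 = 0.1340 m = 134 mm
Check: V = 0.609 m/s, Re = 6.32×10^4, f = 0.02153, h_f = 4.89 m ≈ 5.14 m ✓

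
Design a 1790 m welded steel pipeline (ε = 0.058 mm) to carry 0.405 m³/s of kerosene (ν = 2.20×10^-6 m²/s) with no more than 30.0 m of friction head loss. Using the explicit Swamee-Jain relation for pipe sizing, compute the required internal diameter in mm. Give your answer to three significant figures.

D ≈ 417 mm

Swamee-Jain (Type III): D = 0.66·[ε^1.25·(LQ²/(gh_f))^4.75 + ν·Q^9.4·(L/(gh_f))^5.2]^0.04
LQ²/(gh_f) = 0.9976; L/(gh_f) = 6.082
Term 1 = ε^1.25·(…)^4.75 = 5.01×10^-6; Term 2 = ν·Q^9.4·(…)^5.2 = 5.37×10^-6
D = 0.66·(5.01×10^-6 + 5.37×10^-6)^0.04 = 0.4170 m = 417 mm
Check: V = 2.96 m/s, Re = 5.62×10^5, f = 0.01473, h_f = 28.3 m ≈ 30.0 m ✓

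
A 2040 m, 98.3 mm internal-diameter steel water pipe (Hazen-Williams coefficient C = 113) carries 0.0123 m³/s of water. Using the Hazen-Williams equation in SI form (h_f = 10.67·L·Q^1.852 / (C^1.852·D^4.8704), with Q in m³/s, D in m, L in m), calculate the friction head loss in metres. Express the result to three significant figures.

h_f = 10.67·2040·0.0123^1.852 / (113^1.852·0.0983^4.8704) = 80.29 m

h_f ≈ 80.3 m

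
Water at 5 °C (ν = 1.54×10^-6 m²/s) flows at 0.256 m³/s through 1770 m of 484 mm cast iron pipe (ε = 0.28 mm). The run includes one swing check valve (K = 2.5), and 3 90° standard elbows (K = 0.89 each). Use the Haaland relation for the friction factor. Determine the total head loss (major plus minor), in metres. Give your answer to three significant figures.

V = 4Q/(πD²) = 1.391 m/s; V²/2g = 0.09868 m
Re = 4.37×10^5, ε/D = 5.79×10^-4 → f = 0.01816 (Haaland)
Major: h_f = f(L/D)·V²/2g = 0.01816·3657·0.09868 = 6.553 m
Minor: ΣK = 5.17; h_m = ΣK·V²/2g = 0.5102 m
Total H_L = 6.553 + 0.5102 = 7.064 m

H_L ≈ 7.06 m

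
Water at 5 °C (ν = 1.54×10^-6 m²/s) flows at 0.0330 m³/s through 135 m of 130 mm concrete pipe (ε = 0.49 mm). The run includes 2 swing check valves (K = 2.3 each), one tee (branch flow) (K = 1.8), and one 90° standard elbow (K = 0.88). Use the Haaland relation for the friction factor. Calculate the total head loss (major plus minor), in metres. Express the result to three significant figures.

H_L ≈ 11.6 m

V = 4Q/(πD²) = 2.486 m/s; V²/2g = 0.3150 m
Re = 2.10×10^5, ε/D = 0.00377 → f = 0.02848 (Haaland)
Major: h_f = f(L/D)·V²/2g = 0.02848·1038·0.3150 = 9.317 m
Minor: ΣK = 7.28; h_m = ΣK·V²/2g = 2.294 m
Total H_L = 9.317 + 2.294 = 11.61 m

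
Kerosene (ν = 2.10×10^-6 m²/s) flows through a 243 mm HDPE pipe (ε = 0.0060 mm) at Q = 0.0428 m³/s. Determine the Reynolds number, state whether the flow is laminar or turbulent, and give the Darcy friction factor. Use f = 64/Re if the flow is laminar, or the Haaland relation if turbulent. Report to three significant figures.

V = 4Q/(πD²) = 0.9229 m/s
Re = VD/ν = 0.9229·0.243/2.10×10^-6 = 1.07×10^5
Re > 4000 → turbulent; ε/D = 2.47×10^-5
Haaland: f = 0.01768

Re ≈ 1.07×10^5; turbulent; f ≈ 0.0177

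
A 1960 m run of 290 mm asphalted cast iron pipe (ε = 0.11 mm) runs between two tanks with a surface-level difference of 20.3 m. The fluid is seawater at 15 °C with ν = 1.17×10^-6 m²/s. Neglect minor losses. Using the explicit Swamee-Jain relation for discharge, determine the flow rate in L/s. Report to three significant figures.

Q ≈ 123 L/s

Swamee-Jain (Type II): Q = -0.965·√(gD⁵h_f/L)·ln[ε/(3.7D) + √(3.17ν²L/(gD³h_f))]
√(gD⁵h_f/L) = √(9.81·0.290⁵·20.3/1960) = 0.01444
ε/(3.7D) = 1.03×10^-4; √(3.17ν²L/(gD³h_f)) = 4.18×10^-5
Q = -0.965·0.01444·ln(1.444×10^-4) = 0.1232 m³/s
Check: V = 1.87 m/s, Re = 4.62×10^5, f = 0.01705, h_f = 20.4 m ≈ 20.3 m ✓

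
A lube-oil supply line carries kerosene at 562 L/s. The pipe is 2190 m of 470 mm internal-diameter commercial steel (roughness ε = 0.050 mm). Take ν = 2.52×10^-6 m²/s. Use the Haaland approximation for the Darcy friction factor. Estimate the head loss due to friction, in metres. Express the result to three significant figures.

V = 4Q/(πD²) = 4·0.562/(π·0.470²) = 3.239 m/s
Re = VD/ν = 3.239·0.470/2.52×10^-6 = 6.04×10^5 → turbulent
ε/D = 0.050/470 = 1.06×10^-4
Haaland: f = 0.01405
h_f = f(L/D)V²/(2g) = 0.01405·(2190/0.470)·3.239²/(2·9.81) = 35.00 m

h_f ≈ 35.0 m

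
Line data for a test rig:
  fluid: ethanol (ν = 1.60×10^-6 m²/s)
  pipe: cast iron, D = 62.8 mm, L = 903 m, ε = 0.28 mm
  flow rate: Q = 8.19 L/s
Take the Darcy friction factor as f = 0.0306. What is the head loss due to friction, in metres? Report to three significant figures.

V = 4Q/(πD²) = 4·0.00819/(π·0.0628²) = 2.644 m/s
h_f = f(L/D)V²/(2g) = 0.03060·(903/0.0628)·2.644²/(2·9.81) = 156.8 m

h_f ≈ 157 m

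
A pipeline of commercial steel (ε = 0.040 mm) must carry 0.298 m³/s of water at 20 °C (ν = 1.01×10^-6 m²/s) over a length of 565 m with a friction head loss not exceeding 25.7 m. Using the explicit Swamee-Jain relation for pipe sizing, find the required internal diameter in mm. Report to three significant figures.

Swamee-Jain (Type III): D = 0.66·[ε^1.25·(LQ²/(gh_f))^4.75 + ν·Q^9.4·(L/(gh_f))^5.2]^0.04
LQ²/(gh_f) = 0.1990; L/(gh_f) = 2.241
Term 1 = ε^1.25·(…)^4.75 = 1.49×10^-9; Term 2 = ν·Q^9.4·(…)^5.2 = 7.66×10^-10
D = 0.66·(1.49×10^-9 + 7.66×10^-10)^0.04 = 0.2976 m = 298 mm
Check: V = 4.28 m/s, Re = 1.26×10^6, f = 0.01377, h_f = 24.5 m ≈ 25.7 m ✓

D ≈ 298 mm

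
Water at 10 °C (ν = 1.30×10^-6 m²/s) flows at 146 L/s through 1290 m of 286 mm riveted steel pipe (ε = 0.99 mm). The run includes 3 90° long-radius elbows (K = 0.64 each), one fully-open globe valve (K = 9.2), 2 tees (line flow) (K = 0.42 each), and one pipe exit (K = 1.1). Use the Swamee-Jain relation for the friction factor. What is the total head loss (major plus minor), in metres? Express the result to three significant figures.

V = 4Q/(πD²) = 2.273 m/s; V²/2g = 0.2632 m
Re = 5.00×10^5, ε/D = 0.00346 → f = 0.02760 (Swamee-Jain)
Major: h_f = f(L/D)·V²/2g = 0.02760·4510·0.2632 = 32.77 m
Minor: ΣK = 13.1; h_m = ΣK·V²/2g = 3.438 m
Total H_L = 32.77 + 3.438 = 36.21 m

H_L ≈ 36.2 m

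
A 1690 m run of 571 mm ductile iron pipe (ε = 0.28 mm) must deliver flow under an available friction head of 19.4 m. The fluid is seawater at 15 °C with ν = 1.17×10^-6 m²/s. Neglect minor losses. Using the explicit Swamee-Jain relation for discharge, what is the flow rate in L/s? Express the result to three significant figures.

Q ≈ 704 L/s

Swamee-Jain (Type II): Q = -0.965·√(gD⁵h_f/L)·ln[ε/(3.7D) + √(3.17ν²L/(gD³h_f))]
√(gD⁵h_f/L) = √(9.81·0.571⁵·19.4/1690) = 0.08268
ε/(3.7D) = 1.33×10^-4; √(3.17ν²L/(gD³h_f)) = 1.44×10^-5
Q = -0.965·0.08268·ln(1.469×10^-4) = 0.7041 m³/s
Check: V = 2.75 m/s, Re = 1.34×10^6, f = 0.01710, h_f = 19.5 m ≈ 19.4 m ✓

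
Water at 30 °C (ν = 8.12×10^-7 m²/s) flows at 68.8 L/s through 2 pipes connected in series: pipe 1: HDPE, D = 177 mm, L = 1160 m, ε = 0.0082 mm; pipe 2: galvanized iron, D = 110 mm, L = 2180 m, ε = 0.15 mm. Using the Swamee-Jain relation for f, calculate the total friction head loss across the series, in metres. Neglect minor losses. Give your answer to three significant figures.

H ≈ 1180 m

Pipe 1: V = 2.796 m/s, Re = 6.09×10^5, ε/D = 4.63×10^-5, f = 0.01341, h_1 = f(L/D)V²/2g = 35.03 m
Pipe 2: V = 7.240 m/s, Re = 9.81×10^5, ε/D = 0.00136, f = 0.02154, h_2 = f(L/D)V²/2g = 1140 m
Series → Q common, losses add: H = Σh = 1175 m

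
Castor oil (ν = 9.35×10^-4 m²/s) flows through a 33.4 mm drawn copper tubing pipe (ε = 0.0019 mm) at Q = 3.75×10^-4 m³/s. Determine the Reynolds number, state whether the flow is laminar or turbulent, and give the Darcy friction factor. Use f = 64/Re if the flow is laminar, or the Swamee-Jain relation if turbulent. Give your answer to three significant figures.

V = 4Q/(πD²) = 0.4280 m/s
Re = VD/ν = 0.4280·0.0334/9.35×10^-4 = 15.3
Re < 2300 → laminar → f = 64/Re = 4.186

Re ≈ 15.3; laminar; f = 64/Re ≈ 4.19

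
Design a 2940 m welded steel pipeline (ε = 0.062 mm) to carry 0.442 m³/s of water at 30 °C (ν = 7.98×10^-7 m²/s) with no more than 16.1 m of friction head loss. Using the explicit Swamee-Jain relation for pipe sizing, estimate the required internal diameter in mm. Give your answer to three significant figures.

D ≈ 529 mm

Swamee-Jain (Type III): D = 0.66·[ε^1.25·(LQ²/(gh_f))^4.75 + ν·Q^9.4·(L/(gh_f))^5.2]^0.04
LQ²/(gh_f) = 3.637; L/(gh_f) = 18.61
Term 1 = ε^1.25·(…)^4.75 = 0.00253; Term 2 = ν·Q^9.4·(…)^5.2 = 0.00149
D = 0.66·(0.00253 + 0.00149)^0.04 = 0.5293 m = 529 mm
Check: V = 2.01 m/s, Re = 1.33×10^6, f = 0.01348, h_f = 15.4 m ≈ 16.1 m ✓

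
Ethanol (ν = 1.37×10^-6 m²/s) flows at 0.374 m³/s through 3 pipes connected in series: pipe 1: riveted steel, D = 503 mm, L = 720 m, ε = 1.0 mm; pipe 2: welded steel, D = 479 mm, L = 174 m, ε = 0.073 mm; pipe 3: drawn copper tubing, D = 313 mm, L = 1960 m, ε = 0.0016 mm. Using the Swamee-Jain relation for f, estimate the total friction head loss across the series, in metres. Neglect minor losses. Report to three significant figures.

Pipe 1: V = 1.882 m/s, Re = 6.91×10^5, ε/D = 0.00199, f = 0.02375, h_1 = f(L/D)V²/2g = 6.137 m
Pipe 2: V = 2.075 m/s, Re = 7.26×10^5, ε/D = 1.52×10^-4, f = 0.01455, h_2 = f(L/D)V²/2g = 1.161 m
Pipe 3: V = 4.861 m/s, Re = 1.11×10^6, ε/D = 5.11×10^-6, f = 0.01154, h_3 = f(L/D)V²/2g = 87.03 m
Series → Q common, losses add: H = Σh = 94.33 m

H ≈ 94.3 m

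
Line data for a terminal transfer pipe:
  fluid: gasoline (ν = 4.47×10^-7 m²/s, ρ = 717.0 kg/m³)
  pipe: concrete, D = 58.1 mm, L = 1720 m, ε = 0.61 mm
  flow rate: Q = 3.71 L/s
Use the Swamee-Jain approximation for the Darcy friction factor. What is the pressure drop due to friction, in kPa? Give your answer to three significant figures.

V = 4Q/(πD²) = 4·0.00371/(π·0.0581²) = 1.399 m/s
Re = VD/ν = 1.399·0.0581/4.47×10^-7 = 1.82×10^5 → turbulent
ε/D = 0.61/58.1 = 0.0105
Swamee-Jain: f = 0.03902
h_f = f(L/D)V²/(2g) = 0.03902·(1720/0.0581)·1.399²/(2·9.81) = 115.3 m
Δp = ρg·h_f = 717.0·9.81·115.3 = 811.0 kPa

Δp ≈ 811 kPa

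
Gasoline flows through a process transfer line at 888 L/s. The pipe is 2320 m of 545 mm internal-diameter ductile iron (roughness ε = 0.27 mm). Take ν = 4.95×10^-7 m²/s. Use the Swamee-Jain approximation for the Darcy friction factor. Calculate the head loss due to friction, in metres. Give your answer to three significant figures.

h_f ≈ 52.9 m

V = 4Q/(πD²) = 4·0.888/(π·0.545²) = 3.807 m/s
Re = VD/ν = 3.807·0.545/4.95×10^-7 = 4.19×10^6 → turbulent
ε/D = 0.27/545 = 4.95×10^-4
Swamee-Jain: f = 0.01684
h_f = f(L/D)V²/(2g) = 0.01684·(2320/0.545)·3.807²/(2·9.81) = 52.93 m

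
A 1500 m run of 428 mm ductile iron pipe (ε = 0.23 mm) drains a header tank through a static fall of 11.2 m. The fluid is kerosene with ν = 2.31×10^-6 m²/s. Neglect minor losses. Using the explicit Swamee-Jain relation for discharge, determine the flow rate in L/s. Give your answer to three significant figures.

Swamee-Jain (Type II): Q = -0.965·√(gD⁵h_f/L)·ln[ε/(3.7D) + √(3.17ν²L/(gD³h_f))]
√(gD⁵h_f/L) = √(9.81·0.428⁵·11.2/1500) = 0.03243
ε/(3.7D) = 1.45×10^-4; √(3.17ν²L/(gD³h_f)) = 5.43×10^-5
Q = -0.965·0.03243·ln(1.995×10^-4) = 0.2667 m³/s
Check: V = 1.85 m/s, Re = 3.43×10^5, f = 0.01838, h_f = 11.3 m ≈ 11.2 m ✓

Q ≈ 267 L/s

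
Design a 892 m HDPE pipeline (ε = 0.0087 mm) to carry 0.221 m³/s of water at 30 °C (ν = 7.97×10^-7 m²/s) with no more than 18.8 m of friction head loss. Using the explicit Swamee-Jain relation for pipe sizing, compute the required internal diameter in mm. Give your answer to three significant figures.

D ≈ 299 mm

Swamee-Jain (Type III): D = 0.66·[ε^1.25·(LQ²/(gh_f))^4.75 + ν·Q^9.4·(L/(gh_f))^5.2]^0.04
LQ²/(gh_f) = 0.2362; L/(gh_f) = 4.837
Term 1 = ε^1.25·(…)^4.75 = 4.99×10^-10; Term 2 = ν·Q^9.4·(…)^5.2 = 1.99×10^-9
D = 0.66·(4.99×10^-10 + 1.99×10^-9)^0.04 = 0.2988 m = 299 mm
Check: V = 3.15 m/s, Re = 1.18×10^6, f = 0.01202, h_f = 18.2 m ≈ 18.8 m ✓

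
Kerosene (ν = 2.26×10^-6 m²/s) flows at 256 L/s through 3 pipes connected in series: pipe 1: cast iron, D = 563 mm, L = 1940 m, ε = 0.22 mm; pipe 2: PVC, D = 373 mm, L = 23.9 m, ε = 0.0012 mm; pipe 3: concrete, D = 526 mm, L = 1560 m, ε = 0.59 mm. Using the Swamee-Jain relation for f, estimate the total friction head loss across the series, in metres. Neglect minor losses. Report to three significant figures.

Pipe 1: V = 1.028 m/s, Re = 2.56×10^5, ε/D = 3.91×10^-4, f = 0.01791, h_1 = f(L/D)V²/2g = 3.326 m
Pipe 2: V = 2.343 m/s, Re = 3.87×10^5, ε/D = 3.22×10^-6, f = 0.01376, h_2 = f(L/D)V²/2g = 0.2466 m
Pipe 3: V = 1.178 m/s, Re = 2.74×10^5, ε/D = 0.00112, f = 0.02132, h_3 = f(L/D)V²/2g = 4.473 m
Series → Q common, losses add: H = Σh = 8.045 m

H ≈ 8.05 m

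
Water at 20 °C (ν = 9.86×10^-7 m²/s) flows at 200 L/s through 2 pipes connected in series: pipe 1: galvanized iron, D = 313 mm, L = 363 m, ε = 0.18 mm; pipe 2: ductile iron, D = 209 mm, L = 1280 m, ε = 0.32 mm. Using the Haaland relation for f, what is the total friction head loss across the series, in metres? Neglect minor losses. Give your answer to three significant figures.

H ≈ 241 m

Pipe 1: V = 2.599 m/s, Re = 8.25×10^5, ε/D = 5.75×10^-4, f = 0.01775, h_1 = f(L/D)V²/2g = 7.088 m
Pipe 2: V = 5.830 m/s, Re = 1.24×10^6, ε/D = 0.00153, f = 0.02204, h_2 = f(L/D)V²/2g = 233.9 m
Series → Q common, losses add: H = Σh = 241.0 m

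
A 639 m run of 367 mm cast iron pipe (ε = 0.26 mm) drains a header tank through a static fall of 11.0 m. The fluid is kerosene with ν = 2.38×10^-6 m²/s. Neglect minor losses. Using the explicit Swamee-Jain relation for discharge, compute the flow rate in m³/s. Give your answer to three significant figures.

Q ≈ 0.270 m³/s

Swamee-Jain (Type II): Q = -0.965·√(gD⁵h_f/L)·ln[ε/(3.7D) + √(3.17ν²L/(gD³h_f))]
√(gD⁵h_f/L) = √(9.81·0.367⁵·11.0/639) = 0.03353
ε/(3.7D) = 1.91×10^-4; √(3.17ν²L/(gD³h_f)) = 4.64×10^-5
Q = -0.965·0.03353·ln(2.379×10^-4) = 0.2700 m³/s
Check: V = 2.55 m/s, Re = 3.94×10^5, f = 0.01916, h_f = 11.1 m ≈ 11.0 m ✓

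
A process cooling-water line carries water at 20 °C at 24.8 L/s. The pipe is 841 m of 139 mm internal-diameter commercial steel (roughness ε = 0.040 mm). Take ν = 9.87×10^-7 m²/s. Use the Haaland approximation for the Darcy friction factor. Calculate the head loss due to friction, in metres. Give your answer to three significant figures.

h_f ≈ 14.1 m

V = 4Q/(πD²) = 4·0.0248/(π·0.139²) = 1.634 m/s
Re = VD/ν = 1.634·0.139/9.87×10^-7 = 2.30×10^5 → turbulent
ε/D = 0.040/139 = 2.88×10^-4
Haaland: f = 0.01716
h_f = f(L/D)V²/(2g) = 0.01716·(841/0.139)·1.634²/(2·9.81) = 14.14 m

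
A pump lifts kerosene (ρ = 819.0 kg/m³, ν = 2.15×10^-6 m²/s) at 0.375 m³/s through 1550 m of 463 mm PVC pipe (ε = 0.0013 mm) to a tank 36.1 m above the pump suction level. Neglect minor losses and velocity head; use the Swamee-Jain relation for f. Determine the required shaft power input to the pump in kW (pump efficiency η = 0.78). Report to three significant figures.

V = 4Q/(πD²) = 2.227 m/s; Re = 4.80×10^5; ε/D = 2.81×10^-6; f = 0.01323
h_f = f(L/D)V²/2g = 11.20 m
Total head H = z + h_f = 36.1 + 11.20 = 47.30 m
P_hyd = ρgQH = 819.0·9.81·0.375·47.30 = 142.5 kW
P_shaft = P_hyd/η = 142.5/0.78 = 182.7 kW

P_shaft ≈ 183 kW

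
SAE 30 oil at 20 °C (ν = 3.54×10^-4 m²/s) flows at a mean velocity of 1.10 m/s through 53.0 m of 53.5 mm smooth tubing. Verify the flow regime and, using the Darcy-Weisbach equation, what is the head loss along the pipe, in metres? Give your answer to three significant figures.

h_f ≈ 23.5 m

Re = VD/ν = 1.10·0.05350/3.54×10^-4 = 166 → laminar (Re < 2300)
f = 64/Re = 0.3850
h_f = f(L/D)V²/(2g) = 0.3850·(53.0/0.05350)·1.10²/(2·9.81) = 23.52 m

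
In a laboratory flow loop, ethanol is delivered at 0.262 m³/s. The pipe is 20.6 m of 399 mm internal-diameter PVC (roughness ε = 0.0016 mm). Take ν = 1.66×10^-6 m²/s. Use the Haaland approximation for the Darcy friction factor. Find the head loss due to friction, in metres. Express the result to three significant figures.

h_f ≈ 0.151 m

V = 4Q/(πD²) = 4·0.262/(π·0.399²) = 2.095 m/s
Re = VD/ν = 2.095·0.399/1.66×10^-6 = 5.04×10^5 → turbulent
ε/D = 0.0016/399 = 4.01×10^-6
Haaland: f = 0.01309
h_f = f(L/D)V²/(2g) = 0.01309·(20.6/0.399)·2.095²/(2·9.81) = 0.1512 m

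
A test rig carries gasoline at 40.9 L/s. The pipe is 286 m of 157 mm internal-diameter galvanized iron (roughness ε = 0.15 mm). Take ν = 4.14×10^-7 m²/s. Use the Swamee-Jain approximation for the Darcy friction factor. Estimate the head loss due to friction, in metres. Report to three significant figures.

h_f ≈ 8.25 m

V = 4Q/(πD²) = 4·0.0409/(π·0.157²) = 2.113 m/s
Re = VD/ν = 2.113·0.157/4.14×10^-7 = 8.01×10^5 → turbulent
ε/D = 0.15/157 = 9.55×10^-4
Swamee-Jain: f = 0.01991
h_f = f(L/D)V²/(2g) = 0.01991·(286/0.157)·2.113²/(2·9.81) = 8.251 m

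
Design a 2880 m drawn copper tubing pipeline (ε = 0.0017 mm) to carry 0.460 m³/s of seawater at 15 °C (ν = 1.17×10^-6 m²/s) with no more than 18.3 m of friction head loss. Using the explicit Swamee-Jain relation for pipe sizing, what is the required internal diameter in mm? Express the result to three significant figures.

Swamee-Jain (Type III): D = 0.66·[ε^1.25·(LQ²/(gh_f))^4.75 + ν·Q^9.4·(L/(gh_f))^5.2]^0.04
LQ²/(gh_f) = 3.395; L/(gh_f) = 16.04
Term 1 = ε^1.25·(…)^4.75 = 2.04×10^-5; Term 2 = ν·Q^9.4·(…)^5.2 = 0.00146
D = 0.66·(2.04×10^-5 + 0.00146)^0.04 = 0.5086 m = 509 mm
Check: V = 2.26 m/s, Re = 9.84×10^5, f = 0.01172, h_f = 17.3 m ≈ 18.3 m ✓

D ≈ 509 mm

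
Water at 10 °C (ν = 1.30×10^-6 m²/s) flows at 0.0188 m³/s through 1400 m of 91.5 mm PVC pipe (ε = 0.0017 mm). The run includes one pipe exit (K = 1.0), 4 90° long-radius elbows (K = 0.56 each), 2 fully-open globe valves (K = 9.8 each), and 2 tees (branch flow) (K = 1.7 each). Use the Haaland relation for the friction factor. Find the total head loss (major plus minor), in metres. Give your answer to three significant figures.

H_L ≈ 110 m

V = 4Q/(πD²) = 2.859 m/s; V²/2g = 0.4166 m
Re = 2.01×10^5, ε/D = 1.86×10^-5 → f = 0.01560 (Haaland)
Major: h_f = f(L/D)·V²/2g = 0.01560·15301·0.4166 = 99.42 m
Minor: ΣK = 26.2; h_m = ΣK·V²/2g = 10.93 m
Total H_L = 99.42 + 10.93 = 110.4 m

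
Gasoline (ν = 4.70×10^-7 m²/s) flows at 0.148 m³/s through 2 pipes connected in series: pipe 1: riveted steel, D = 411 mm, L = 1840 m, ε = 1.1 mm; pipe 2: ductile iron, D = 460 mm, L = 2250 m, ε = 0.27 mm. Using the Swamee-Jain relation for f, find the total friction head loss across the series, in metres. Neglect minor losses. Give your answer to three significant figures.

Pipe 1: V = 1.116 m/s, Re = 9.76×10^5, ε/D = 0.00268, f = 0.02557, h_1 = f(L/D)V²/2g = 7.261 m
Pipe 2: V = 0.8905 m/s, Re = 8.72×10^5, ε/D = 5.87×10^-4, f = 0.01793, h_2 = f(L/D)V²/2g = 3.545 m
Series → Q common, losses add: H = Σh = 10.81 m

H ≈ 10.8 m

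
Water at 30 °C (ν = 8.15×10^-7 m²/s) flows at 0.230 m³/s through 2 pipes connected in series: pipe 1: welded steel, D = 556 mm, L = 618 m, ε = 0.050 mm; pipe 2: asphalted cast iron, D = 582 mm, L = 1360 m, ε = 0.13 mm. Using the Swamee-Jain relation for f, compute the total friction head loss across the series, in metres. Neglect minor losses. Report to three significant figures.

H ≈ 2.09 m

Pipe 1: V = 0.9473 m/s, Re = 6.46×10^5, ε/D = 8.99×10^-5, f = 0.01394, h_1 = f(L/D)V²/2g = 0.7085 m
Pipe 2: V = 0.8646 m/s, Re = 6.17×10^5, ε/D = 2.23×10^-4, f = 0.01547, h_2 = f(L/D)V²/2g = 1.378 m
Series → Q common, losses add: H = Σh = 2.086 m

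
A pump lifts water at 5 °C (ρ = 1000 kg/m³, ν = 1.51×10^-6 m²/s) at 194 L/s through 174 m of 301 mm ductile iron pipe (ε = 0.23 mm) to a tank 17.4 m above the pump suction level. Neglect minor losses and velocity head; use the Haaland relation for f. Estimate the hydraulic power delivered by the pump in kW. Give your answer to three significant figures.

V = 4Q/(πD²) = 2.726 m/s; Re = 5.43×10^5; ε/D = 7.64×10^-4; f = 0.01903
h_f = f(L/D)V²/2g = 4.167 m
Total head H = z + h_f = 17.4 + 4.167 = 21.57 m
P_hyd = ρgQH = 1000·9.81·0.194·21.57 = 41.05 kW

P_hyd ≈ 41.0 kW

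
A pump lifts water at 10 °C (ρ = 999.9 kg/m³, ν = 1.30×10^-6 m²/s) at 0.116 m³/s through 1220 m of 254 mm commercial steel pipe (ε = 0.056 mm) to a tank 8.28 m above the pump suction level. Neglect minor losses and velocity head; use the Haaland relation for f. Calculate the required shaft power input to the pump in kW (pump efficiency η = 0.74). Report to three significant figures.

P_shaft ≈ 43.5 kW

V = 4Q/(πD²) = 2.289 m/s; Re = 4.47×10^5; ε/D = 2.20×10^-4; f = 0.01562
h_f = f(L/D)V²/2g = 20.04 m
Total head H = z + h_f = 8.28 + 20.04 = 28.32 m
P_hyd = ρgQH = 999.9·9.81·0.116·28.32 = 32.22 kW
P_shaft = P_hyd/η = 32.22/0.74 = 43.54 kW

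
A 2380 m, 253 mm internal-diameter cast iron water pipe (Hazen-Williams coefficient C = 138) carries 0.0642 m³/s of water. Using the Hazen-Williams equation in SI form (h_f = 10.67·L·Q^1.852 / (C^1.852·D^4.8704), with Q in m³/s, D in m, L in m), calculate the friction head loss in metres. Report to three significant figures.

h_f = 10.67·2380·0.0642^1.852 / (138^1.852·0.253^4.8704) = 13.81 m

h_f ≈ 13.8 m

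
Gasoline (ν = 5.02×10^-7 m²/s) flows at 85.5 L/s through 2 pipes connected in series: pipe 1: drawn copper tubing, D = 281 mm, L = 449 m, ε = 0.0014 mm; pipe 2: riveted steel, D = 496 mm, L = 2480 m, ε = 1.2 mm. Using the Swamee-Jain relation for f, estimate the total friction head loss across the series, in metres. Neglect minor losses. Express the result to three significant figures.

H ≈ 3.15 m

Pipe 1: V = 1.379 m/s, Re = 7.72×10^5, ε/D = 4.98×10^-6, f = 0.01224, h_1 = f(L/D)V²/2g = 1.894 m
Pipe 2: V = 0.4425 m/s, Re = 4.37×10^5, ε/D = 0.00242, f = 0.02514, h_2 = f(L/D)V²/2g = 1.254 m
Series → Q common, losses add: H = Σh = 3.149 m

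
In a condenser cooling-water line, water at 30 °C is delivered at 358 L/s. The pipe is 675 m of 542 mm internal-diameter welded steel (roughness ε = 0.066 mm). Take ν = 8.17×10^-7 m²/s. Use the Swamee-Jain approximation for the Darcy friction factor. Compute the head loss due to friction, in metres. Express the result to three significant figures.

V = 4Q/(πD²) = 4·0.358/(π·0.542²) = 1.552 m/s
Re = VD/ν = 1.552·0.542/8.17×10^-7 = 1.03×10^6 → turbulent
ε/D = 0.066/542 = 1.22×10^-4
Swamee-Jain: f = 0.01379
h_f = f(L/D)V²/(2g) = 0.01379·(675/0.542)·1.552²/(2·9.81) = 2.107 m

h_f ≈ 2.11 m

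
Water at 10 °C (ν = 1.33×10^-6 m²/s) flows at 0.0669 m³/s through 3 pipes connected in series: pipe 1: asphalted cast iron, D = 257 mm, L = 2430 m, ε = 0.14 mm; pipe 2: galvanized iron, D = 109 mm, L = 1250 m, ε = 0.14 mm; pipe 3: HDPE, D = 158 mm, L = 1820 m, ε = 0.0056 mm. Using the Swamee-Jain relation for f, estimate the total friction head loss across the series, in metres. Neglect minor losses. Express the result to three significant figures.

Pipe 1: V = 1.290 m/s, Re = 2.49×10^5, ε/D = 5.45×10^-4, f = 0.01883, h_1 = f(L/D)V²/2g = 15.09 m
Pipe 2: V = 7.169 m/s, Re = 5.88×10^5, ε/D = 0.00128, f = 0.02143, h_2 = f(L/D)V²/2g = 643.8 m
Pipe 3: V = 3.412 m/s, Re = 4.05×10^5, ε/D = 3.54×10^-5, f = 0.01408, h_3 = f(L/D)V²/2g = 96.23 m
Series → Q common, losses add: H = Σh = 755.1 m

H ≈ 755 m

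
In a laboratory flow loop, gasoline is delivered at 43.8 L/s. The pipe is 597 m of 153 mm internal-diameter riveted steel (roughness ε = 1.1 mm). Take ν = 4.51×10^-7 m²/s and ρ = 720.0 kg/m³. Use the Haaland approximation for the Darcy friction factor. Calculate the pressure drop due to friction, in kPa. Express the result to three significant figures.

V = 4Q/(πD²) = 4·0.0438/(π·0.153²) = 2.382 m/s
Re = VD/ν = 2.382·0.153/4.51×10^-7 = 8.08×10^5 → turbulent
ε/D = 1.1/153 = 0.00719
Haaland: f = 0.03416
h_f = f(L/D)V²/(2g) = 0.03416·(597/0.153)·2.382²/(2·9.81) = 38.55 m
Δp = ρg·h_f = 720.0·9.81·38.55 = 272.3 kPa

Δp ≈ 272 kPa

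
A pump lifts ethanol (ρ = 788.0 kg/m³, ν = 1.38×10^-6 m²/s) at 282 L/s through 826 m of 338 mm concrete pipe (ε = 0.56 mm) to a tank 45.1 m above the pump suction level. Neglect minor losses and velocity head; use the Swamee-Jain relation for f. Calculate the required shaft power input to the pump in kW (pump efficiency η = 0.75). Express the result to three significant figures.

P_shaft ≈ 212 kW

V = 4Q/(πD²) = 3.143 m/s; Re = 7.70×10^5; ε/D = 0.00166; f = 0.02266
h_f = f(L/D)V²/2g = 27.88 m
Total head H = z + h_f = 45.1 + 27.88 = 72.98 m
P_hyd = ρgQH = 788.0·9.81·0.282·72.98 = 159.1 kW
P_shaft = P_hyd/η = 159.1/0.75 = 212.1 kW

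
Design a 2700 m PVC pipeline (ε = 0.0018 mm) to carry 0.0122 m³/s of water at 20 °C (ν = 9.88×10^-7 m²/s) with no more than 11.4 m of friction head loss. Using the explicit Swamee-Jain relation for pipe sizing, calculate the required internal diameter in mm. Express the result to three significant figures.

D ≈ 140 mm

Swamee-Jain (Type III): D = 0.66·[ε^1.25·(LQ²/(gh_f))^4.75 + ν·Q^9.4·(L/(gh_f))^5.2]^0.04
LQ²/(gh_f) = 0.003593; L/(gh_f) = 24.14
Term 1 = ε^1.25·(…)^4.75 = 1.61×10^-19; Term 2 = ν·Q^9.4·(…)^5.2 = 1.57×10^-17
D = 0.66·(1.61×10^-19 + 1.57×10^-17)^0.04 = 0.1405 m = 140 mm
Check: V = 0.787 m/s, Re = 1.12×10^5, f = 0.01753, h_f = 10.6 m ≈ 11.4 m ✓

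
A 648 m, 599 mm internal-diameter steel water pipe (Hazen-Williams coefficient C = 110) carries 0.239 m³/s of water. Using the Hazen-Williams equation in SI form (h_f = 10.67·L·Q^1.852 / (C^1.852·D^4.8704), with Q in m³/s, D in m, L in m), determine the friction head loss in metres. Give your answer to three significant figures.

h_f ≈ 0.982 m

h_f = 10.67·648·0.239^1.852 / (110^1.852·0.599^4.8704) = 0.9815 m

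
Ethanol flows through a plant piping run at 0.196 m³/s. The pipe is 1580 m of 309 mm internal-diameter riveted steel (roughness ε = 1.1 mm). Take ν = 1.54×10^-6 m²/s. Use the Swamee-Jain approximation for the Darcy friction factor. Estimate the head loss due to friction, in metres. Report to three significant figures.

h_f ≈ 49.5 m

V = 4Q/(πD²) = 4·0.196/(π·0.309²) = 2.614 m/s
Re = VD/ν = 2.614·0.309/1.54×10^-6 = 5.24×10^5 → turbulent
ε/D = 1.1/309 = 0.00356
Swamee-Jain: f = 0.02780
h_f = f(L/D)V²/(2g) = 0.02780·(1580/0.309)·2.614²/(2·9.81) = 49.50 m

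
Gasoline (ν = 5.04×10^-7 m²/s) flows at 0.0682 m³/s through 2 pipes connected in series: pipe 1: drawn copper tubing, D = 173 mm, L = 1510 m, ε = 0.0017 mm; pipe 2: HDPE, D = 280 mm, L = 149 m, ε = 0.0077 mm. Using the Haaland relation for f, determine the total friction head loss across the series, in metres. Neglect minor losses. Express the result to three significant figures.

H ≈ 44.5 m

Pipe 1: V = 2.901 m/s, Re = 9.96×10^5, ε/D = 9.83×10^-6, f = 0.01177, h_1 = f(L/D)V²/2g = 44.08 m
Pipe 2: V = 1.108 m/s, Re = 6.15×10^5, ε/D = 2.75×10^-5, f = 0.01297, h_2 = f(L/D)V²/2g = 0.4316 m
Series → Q common, losses add: H = Σh = 44.51 m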